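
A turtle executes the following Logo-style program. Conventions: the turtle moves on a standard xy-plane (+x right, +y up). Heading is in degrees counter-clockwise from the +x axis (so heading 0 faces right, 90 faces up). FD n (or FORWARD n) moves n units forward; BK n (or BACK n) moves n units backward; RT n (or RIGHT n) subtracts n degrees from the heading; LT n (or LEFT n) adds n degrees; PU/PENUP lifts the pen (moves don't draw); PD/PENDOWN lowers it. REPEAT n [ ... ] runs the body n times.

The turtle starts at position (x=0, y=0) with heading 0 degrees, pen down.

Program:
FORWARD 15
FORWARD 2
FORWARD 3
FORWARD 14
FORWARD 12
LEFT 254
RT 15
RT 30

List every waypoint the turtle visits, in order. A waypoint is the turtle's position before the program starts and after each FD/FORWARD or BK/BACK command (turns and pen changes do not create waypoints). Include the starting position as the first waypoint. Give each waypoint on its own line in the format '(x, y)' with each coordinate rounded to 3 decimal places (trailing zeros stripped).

Answer: (0, 0)
(15, 0)
(17, 0)
(20, 0)
(34, 0)
(46, 0)

Derivation:
Executing turtle program step by step:
Start: pos=(0,0), heading=0, pen down
FD 15: (0,0) -> (15,0) [heading=0, draw]
FD 2: (15,0) -> (17,0) [heading=0, draw]
FD 3: (17,0) -> (20,0) [heading=0, draw]
FD 14: (20,0) -> (34,0) [heading=0, draw]
FD 12: (34,0) -> (46,0) [heading=0, draw]
LT 254: heading 0 -> 254
RT 15: heading 254 -> 239
RT 30: heading 239 -> 209
Final: pos=(46,0), heading=209, 5 segment(s) drawn
Waypoints (6 total):
(0, 0)
(15, 0)
(17, 0)
(20, 0)
(34, 0)
(46, 0)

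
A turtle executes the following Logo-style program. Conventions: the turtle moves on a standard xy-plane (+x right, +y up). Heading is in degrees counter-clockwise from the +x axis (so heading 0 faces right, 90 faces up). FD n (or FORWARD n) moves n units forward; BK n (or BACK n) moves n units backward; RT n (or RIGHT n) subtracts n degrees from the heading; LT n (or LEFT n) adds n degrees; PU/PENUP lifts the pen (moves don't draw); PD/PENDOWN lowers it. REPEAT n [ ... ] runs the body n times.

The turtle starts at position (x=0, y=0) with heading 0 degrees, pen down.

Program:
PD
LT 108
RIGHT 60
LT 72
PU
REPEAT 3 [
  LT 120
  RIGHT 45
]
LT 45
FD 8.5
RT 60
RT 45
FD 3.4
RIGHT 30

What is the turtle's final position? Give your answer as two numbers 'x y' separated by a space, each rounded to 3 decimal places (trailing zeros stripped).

Answer: 8.241 0.966

Derivation:
Executing turtle program step by step:
Start: pos=(0,0), heading=0, pen down
PD: pen down
LT 108: heading 0 -> 108
RT 60: heading 108 -> 48
LT 72: heading 48 -> 120
PU: pen up
REPEAT 3 [
  -- iteration 1/3 --
  LT 120: heading 120 -> 240
  RT 45: heading 240 -> 195
  -- iteration 2/3 --
  LT 120: heading 195 -> 315
  RT 45: heading 315 -> 270
  -- iteration 3/3 --
  LT 120: heading 270 -> 30
  RT 45: heading 30 -> 345
]
LT 45: heading 345 -> 30
FD 8.5: (0,0) -> (7.361,4.25) [heading=30, move]
RT 60: heading 30 -> 330
RT 45: heading 330 -> 285
FD 3.4: (7.361,4.25) -> (8.241,0.966) [heading=285, move]
RT 30: heading 285 -> 255
Final: pos=(8.241,0.966), heading=255, 0 segment(s) drawn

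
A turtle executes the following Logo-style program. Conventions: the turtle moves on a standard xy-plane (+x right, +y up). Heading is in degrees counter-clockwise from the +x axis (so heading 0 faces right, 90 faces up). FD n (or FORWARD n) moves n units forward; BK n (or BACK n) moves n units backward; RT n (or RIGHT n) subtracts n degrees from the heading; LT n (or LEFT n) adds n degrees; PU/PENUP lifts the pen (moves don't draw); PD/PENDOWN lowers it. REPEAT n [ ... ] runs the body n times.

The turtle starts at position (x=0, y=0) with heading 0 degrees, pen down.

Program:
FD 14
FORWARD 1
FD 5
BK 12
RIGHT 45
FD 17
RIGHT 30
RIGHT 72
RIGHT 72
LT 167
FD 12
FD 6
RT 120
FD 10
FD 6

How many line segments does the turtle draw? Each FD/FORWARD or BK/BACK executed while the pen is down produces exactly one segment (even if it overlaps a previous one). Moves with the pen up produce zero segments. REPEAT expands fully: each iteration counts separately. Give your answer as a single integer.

Answer: 9

Derivation:
Executing turtle program step by step:
Start: pos=(0,0), heading=0, pen down
FD 14: (0,0) -> (14,0) [heading=0, draw]
FD 1: (14,0) -> (15,0) [heading=0, draw]
FD 5: (15,0) -> (20,0) [heading=0, draw]
BK 12: (20,0) -> (8,0) [heading=0, draw]
RT 45: heading 0 -> 315
FD 17: (8,0) -> (20.021,-12.021) [heading=315, draw]
RT 30: heading 315 -> 285
RT 72: heading 285 -> 213
RT 72: heading 213 -> 141
LT 167: heading 141 -> 308
FD 12: (20.021,-12.021) -> (27.409,-21.477) [heading=308, draw]
FD 6: (27.409,-21.477) -> (31.103,-26.205) [heading=308, draw]
RT 120: heading 308 -> 188
FD 10: (31.103,-26.205) -> (21.2,-27.597) [heading=188, draw]
FD 6: (21.2,-27.597) -> (15.258,-28.432) [heading=188, draw]
Final: pos=(15.258,-28.432), heading=188, 9 segment(s) drawn
Segments drawn: 9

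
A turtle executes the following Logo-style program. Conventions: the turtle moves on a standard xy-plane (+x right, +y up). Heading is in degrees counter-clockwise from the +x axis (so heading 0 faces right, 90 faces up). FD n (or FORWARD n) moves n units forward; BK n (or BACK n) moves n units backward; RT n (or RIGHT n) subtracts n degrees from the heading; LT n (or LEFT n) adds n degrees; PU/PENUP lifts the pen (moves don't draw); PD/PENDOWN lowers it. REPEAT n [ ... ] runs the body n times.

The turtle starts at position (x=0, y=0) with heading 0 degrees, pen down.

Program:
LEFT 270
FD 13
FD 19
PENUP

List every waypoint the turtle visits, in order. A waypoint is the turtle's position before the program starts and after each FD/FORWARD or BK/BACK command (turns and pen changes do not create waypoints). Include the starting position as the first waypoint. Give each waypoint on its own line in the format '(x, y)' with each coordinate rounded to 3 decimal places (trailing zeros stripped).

Answer: (0, 0)
(0, -13)
(0, -32)

Derivation:
Executing turtle program step by step:
Start: pos=(0,0), heading=0, pen down
LT 270: heading 0 -> 270
FD 13: (0,0) -> (0,-13) [heading=270, draw]
FD 19: (0,-13) -> (0,-32) [heading=270, draw]
PU: pen up
Final: pos=(0,-32), heading=270, 2 segment(s) drawn
Waypoints (3 total):
(0, 0)
(0, -13)
(0, -32)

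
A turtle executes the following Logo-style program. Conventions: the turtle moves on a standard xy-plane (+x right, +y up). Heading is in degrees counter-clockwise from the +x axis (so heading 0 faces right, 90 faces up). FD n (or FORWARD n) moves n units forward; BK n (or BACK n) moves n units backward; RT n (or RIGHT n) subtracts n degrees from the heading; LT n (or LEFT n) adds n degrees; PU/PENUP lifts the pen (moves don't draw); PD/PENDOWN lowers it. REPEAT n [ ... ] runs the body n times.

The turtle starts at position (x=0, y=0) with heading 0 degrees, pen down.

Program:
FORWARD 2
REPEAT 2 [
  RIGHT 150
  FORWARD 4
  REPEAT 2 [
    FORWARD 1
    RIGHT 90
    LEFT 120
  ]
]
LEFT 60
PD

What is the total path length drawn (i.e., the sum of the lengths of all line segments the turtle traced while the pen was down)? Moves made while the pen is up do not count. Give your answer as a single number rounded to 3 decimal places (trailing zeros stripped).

Executing turtle program step by step:
Start: pos=(0,0), heading=0, pen down
FD 2: (0,0) -> (2,0) [heading=0, draw]
REPEAT 2 [
  -- iteration 1/2 --
  RT 150: heading 0 -> 210
  FD 4: (2,0) -> (-1.464,-2) [heading=210, draw]
  REPEAT 2 [
    -- iteration 1/2 --
    FD 1: (-1.464,-2) -> (-2.33,-2.5) [heading=210, draw]
    RT 90: heading 210 -> 120
    LT 120: heading 120 -> 240
    -- iteration 2/2 --
    FD 1: (-2.33,-2.5) -> (-2.83,-3.366) [heading=240, draw]
    RT 90: heading 240 -> 150
    LT 120: heading 150 -> 270
  ]
  -- iteration 2/2 --
  RT 150: heading 270 -> 120
  FD 4: (-2.83,-3.366) -> (-4.83,0.098) [heading=120, draw]
  REPEAT 2 [
    -- iteration 1/2 --
    FD 1: (-4.83,0.098) -> (-5.33,0.964) [heading=120, draw]
    RT 90: heading 120 -> 30
    LT 120: heading 30 -> 150
    -- iteration 2/2 --
    FD 1: (-5.33,0.964) -> (-6.196,1.464) [heading=150, draw]
    RT 90: heading 150 -> 60
    LT 120: heading 60 -> 180
  ]
]
LT 60: heading 180 -> 240
PD: pen down
Final: pos=(-6.196,1.464), heading=240, 7 segment(s) drawn

Segment lengths:
  seg 1: (0,0) -> (2,0), length = 2
  seg 2: (2,0) -> (-1.464,-2), length = 4
  seg 3: (-1.464,-2) -> (-2.33,-2.5), length = 1
  seg 4: (-2.33,-2.5) -> (-2.83,-3.366), length = 1
  seg 5: (-2.83,-3.366) -> (-4.83,0.098), length = 4
  seg 6: (-4.83,0.098) -> (-5.33,0.964), length = 1
  seg 7: (-5.33,0.964) -> (-6.196,1.464), length = 1
Total = 14

Answer: 14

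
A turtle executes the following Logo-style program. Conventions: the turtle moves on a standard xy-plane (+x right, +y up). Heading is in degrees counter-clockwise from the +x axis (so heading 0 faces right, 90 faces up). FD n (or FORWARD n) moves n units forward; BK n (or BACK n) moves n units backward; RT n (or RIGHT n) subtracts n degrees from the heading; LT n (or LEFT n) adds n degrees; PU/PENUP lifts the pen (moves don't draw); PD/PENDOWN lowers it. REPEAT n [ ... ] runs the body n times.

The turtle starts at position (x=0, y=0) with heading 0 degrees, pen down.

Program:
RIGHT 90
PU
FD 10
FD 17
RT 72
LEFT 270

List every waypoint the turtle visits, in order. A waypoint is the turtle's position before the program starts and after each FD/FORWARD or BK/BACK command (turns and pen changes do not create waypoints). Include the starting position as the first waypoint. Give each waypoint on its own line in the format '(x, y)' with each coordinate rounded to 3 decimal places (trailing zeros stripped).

Answer: (0, 0)
(0, -10)
(0, -27)

Derivation:
Executing turtle program step by step:
Start: pos=(0,0), heading=0, pen down
RT 90: heading 0 -> 270
PU: pen up
FD 10: (0,0) -> (0,-10) [heading=270, move]
FD 17: (0,-10) -> (0,-27) [heading=270, move]
RT 72: heading 270 -> 198
LT 270: heading 198 -> 108
Final: pos=(0,-27), heading=108, 0 segment(s) drawn
Waypoints (3 total):
(0, 0)
(0, -10)
(0, -27)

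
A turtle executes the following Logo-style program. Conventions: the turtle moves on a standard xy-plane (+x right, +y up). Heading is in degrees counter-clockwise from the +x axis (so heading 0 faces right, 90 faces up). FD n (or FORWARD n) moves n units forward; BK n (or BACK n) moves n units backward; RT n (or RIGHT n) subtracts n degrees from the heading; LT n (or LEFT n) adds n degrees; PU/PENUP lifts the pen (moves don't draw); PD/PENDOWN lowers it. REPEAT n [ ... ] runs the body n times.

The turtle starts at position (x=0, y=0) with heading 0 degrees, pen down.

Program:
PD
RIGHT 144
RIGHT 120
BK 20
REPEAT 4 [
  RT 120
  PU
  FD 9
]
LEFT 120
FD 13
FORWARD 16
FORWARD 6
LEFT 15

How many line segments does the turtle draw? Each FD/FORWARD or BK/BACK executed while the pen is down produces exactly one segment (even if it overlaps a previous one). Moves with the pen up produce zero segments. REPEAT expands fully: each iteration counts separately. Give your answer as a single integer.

Answer: 1

Derivation:
Executing turtle program step by step:
Start: pos=(0,0), heading=0, pen down
PD: pen down
RT 144: heading 0 -> 216
RT 120: heading 216 -> 96
BK 20: (0,0) -> (2.091,-19.89) [heading=96, draw]
REPEAT 4 [
  -- iteration 1/4 --
  RT 120: heading 96 -> 336
  PU: pen up
  FD 9: (2.091,-19.89) -> (10.312,-23.551) [heading=336, move]
  -- iteration 2/4 --
  RT 120: heading 336 -> 216
  PU: pen up
  FD 9: (10.312,-23.551) -> (3.031,-28.841) [heading=216, move]
  -- iteration 3/4 --
  RT 120: heading 216 -> 96
  PU: pen up
  FD 9: (3.031,-28.841) -> (2.091,-19.89) [heading=96, move]
  -- iteration 4/4 --
  RT 120: heading 96 -> 336
  PU: pen up
  FD 9: (2.091,-19.89) -> (10.312,-23.551) [heading=336, move]
]
LT 120: heading 336 -> 96
FD 13: (10.312,-23.551) -> (8.954,-10.622) [heading=96, move]
FD 16: (8.954,-10.622) -> (7.281,5.29) [heading=96, move]
FD 6: (7.281,5.29) -> (6.654,11.257) [heading=96, move]
LT 15: heading 96 -> 111
Final: pos=(6.654,11.257), heading=111, 1 segment(s) drawn
Segments drawn: 1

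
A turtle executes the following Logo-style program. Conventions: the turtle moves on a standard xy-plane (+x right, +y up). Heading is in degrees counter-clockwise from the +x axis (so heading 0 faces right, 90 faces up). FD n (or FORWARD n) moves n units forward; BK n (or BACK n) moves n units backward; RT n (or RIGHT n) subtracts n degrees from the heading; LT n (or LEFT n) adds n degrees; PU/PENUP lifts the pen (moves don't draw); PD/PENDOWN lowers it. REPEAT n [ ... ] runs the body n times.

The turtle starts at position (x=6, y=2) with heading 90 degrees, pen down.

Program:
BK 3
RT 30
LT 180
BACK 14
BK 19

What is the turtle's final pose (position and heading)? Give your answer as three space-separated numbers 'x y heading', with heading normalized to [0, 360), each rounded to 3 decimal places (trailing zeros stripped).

Executing turtle program step by step:
Start: pos=(6,2), heading=90, pen down
BK 3: (6,2) -> (6,-1) [heading=90, draw]
RT 30: heading 90 -> 60
LT 180: heading 60 -> 240
BK 14: (6,-1) -> (13,11.124) [heading=240, draw]
BK 19: (13,11.124) -> (22.5,27.579) [heading=240, draw]
Final: pos=(22.5,27.579), heading=240, 3 segment(s) drawn

Answer: 22.5 27.579 240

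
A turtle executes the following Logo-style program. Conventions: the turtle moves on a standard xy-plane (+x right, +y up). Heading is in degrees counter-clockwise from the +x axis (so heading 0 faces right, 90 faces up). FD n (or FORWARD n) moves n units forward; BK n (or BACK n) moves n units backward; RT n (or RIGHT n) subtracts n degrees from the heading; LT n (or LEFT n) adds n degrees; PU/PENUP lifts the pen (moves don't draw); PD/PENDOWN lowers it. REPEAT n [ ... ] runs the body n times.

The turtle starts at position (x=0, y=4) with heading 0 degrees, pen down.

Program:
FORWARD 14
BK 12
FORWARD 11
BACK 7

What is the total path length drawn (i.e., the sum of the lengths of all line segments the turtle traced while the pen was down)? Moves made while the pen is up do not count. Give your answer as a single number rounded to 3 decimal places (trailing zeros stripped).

Executing turtle program step by step:
Start: pos=(0,4), heading=0, pen down
FD 14: (0,4) -> (14,4) [heading=0, draw]
BK 12: (14,4) -> (2,4) [heading=0, draw]
FD 11: (2,4) -> (13,4) [heading=0, draw]
BK 7: (13,4) -> (6,4) [heading=0, draw]
Final: pos=(6,4), heading=0, 4 segment(s) drawn

Segment lengths:
  seg 1: (0,4) -> (14,4), length = 14
  seg 2: (14,4) -> (2,4), length = 12
  seg 3: (2,4) -> (13,4), length = 11
  seg 4: (13,4) -> (6,4), length = 7
Total = 44

Answer: 44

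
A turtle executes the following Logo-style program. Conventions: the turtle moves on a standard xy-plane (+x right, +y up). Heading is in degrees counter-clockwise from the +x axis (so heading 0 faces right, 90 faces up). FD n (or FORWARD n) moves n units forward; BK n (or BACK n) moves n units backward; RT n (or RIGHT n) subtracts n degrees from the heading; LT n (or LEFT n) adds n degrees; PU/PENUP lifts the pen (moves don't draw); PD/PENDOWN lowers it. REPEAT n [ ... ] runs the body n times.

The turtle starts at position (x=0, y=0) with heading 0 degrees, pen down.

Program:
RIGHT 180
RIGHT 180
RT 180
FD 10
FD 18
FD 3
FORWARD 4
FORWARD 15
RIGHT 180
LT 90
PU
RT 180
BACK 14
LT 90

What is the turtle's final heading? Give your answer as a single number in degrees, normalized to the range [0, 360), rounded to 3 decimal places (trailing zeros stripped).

Answer: 0

Derivation:
Executing turtle program step by step:
Start: pos=(0,0), heading=0, pen down
RT 180: heading 0 -> 180
RT 180: heading 180 -> 0
RT 180: heading 0 -> 180
FD 10: (0,0) -> (-10,0) [heading=180, draw]
FD 18: (-10,0) -> (-28,0) [heading=180, draw]
FD 3: (-28,0) -> (-31,0) [heading=180, draw]
FD 4: (-31,0) -> (-35,0) [heading=180, draw]
FD 15: (-35,0) -> (-50,0) [heading=180, draw]
RT 180: heading 180 -> 0
LT 90: heading 0 -> 90
PU: pen up
RT 180: heading 90 -> 270
BK 14: (-50,0) -> (-50,14) [heading=270, move]
LT 90: heading 270 -> 0
Final: pos=(-50,14), heading=0, 5 segment(s) drawn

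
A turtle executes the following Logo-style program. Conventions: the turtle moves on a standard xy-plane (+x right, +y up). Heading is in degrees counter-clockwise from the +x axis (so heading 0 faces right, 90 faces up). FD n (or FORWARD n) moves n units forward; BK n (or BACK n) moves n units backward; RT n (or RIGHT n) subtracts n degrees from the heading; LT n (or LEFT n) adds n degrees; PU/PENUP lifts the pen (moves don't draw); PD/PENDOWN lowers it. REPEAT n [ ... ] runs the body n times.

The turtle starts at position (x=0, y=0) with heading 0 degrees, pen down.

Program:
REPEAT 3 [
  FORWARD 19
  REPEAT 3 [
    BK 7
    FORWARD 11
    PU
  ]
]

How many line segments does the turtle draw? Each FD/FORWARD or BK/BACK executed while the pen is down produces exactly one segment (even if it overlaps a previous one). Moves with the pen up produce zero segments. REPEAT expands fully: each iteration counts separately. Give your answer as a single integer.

Answer: 3

Derivation:
Executing turtle program step by step:
Start: pos=(0,0), heading=0, pen down
REPEAT 3 [
  -- iteration 1/3 --
  FD 19: (0,0) -> (19,0) [heading=0, draw]
  REPEAT 3 [
    -- iteration 1/3 --
    BK 7: (19,0) -> (12,0) [heading=0, draw]
    FD 11: (12,0) -> (23,0) [heading=0, draw]
    PU: pen up
    -- iteration 2/3 --
    BK 7: (23,0) -> (16,0) [heading=0, move]
    FD 11: (16,0) -> (27,0) [heading=0, move]
    PU: pen up
    -- iteration 3/3 --
    BK 7: (27,0) -> (20,0) [heading=0, move]
    FD 11: (20,0) -> (31,0) [heading=0, move]
    PU: pen up
  ]
  -- iteration 2/3 --
  FD 19: (31,0) -> (50,0) [heading=0, move]
  REPEAT 3 [
    -- iteration 1/3 --
    BK 7: (50,0) -> (43,0) [heading=0, move]
    FD 11: (43,0) -> (54,0) [heading=0, move]
    PU: pen up
    -- iteration 2/3 --
    BK 7: (54,0) -> (47,0) [heading=0, move]
    FD 11: (47,0) -> (58,0) [heading=0, move]
    PU: pen up
    -- iteration 3/3 --
    BK 7: (58,0) -> (51,0) [heading=0, move]
    FD 11: (51,0) -> (62,0) [heading=0, move]
    PU: pen up
  ]
  -- iteration 3/3 --
  FD 19: (62,0) -> (81,0) [heading=0, move]
  REPEAT 3 [
    -- iteration 1/3 --
    BK 7: (81,0) -> (74,0) [heading=0, move]
    FD 11: (74,0) -> (85,0) [heading=0, move]
    PU: pen up
    -- iteration 2/3 --
    BK 7: (85,0) -> (78,0) [heading=0, move]
    FD 11: (78,0) -> (89,0) [heading=0, move]
    PU: pen up
    -- iteration 3/3 --
    BK 7: (89,0) -> (82,0) [heading=0, move]
    FD 11: (82,0) -> (93,0) [heading=0, move]
    PU: pen up
  ]
]
Final: pos=(93,0), heading=0, 3 segment(s) drawn
Segments drawn: 3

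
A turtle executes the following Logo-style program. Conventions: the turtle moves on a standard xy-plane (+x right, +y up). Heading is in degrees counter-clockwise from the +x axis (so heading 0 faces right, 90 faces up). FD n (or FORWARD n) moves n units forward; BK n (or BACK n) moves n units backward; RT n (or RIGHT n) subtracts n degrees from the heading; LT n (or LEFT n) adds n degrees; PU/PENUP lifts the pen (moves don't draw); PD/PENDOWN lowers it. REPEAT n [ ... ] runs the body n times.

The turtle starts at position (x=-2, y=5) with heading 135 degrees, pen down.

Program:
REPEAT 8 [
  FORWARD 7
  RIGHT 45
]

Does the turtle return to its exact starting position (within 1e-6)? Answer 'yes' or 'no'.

Executing turtle program step by step:
Start: pos=(-2,5), heading=135, pen down
REPEAT 8 [
  -- iteration 1/8 --
  FD 7: (-2,5) -> (-6.95,9.95) [heading=135, draw]
  RT 45: heading 135 -> 90
  -- iteration 2/8 --
  FD 7: (-6.95,9.95) -> (-6.95,16.95) [heading=90, draw]
  RT 45: heading 90 -> 45
  -- iteration 3/8 --
  FD 7: (-6.95,16.95) -> (-2,21.899) [heading=45, draw]
  RT 45: heading 45 -> 0
  -- iteration 4/8 --
  FD 7: (-2,21.899) -> (5,21.899) [heading=0, draw]
  RT 45: heading 0 -> 315
  -- iteration 5/8 --
  FD 7: (5,21.899) -> (9.95,16.95) [heading=315, draw]
  RT 45: heading 315 -> 270
  -- iteration 6/8 --
  FD 7: (9.95,16.95) -> (9.95,9.95) [heading=270, draw]
  RT 45: heading 270 -> 225
  -- iteration 7/8 --
  FD 7: (9.95,9.95) -> (5,5) [heading=225, draw]
  RT 45: heading 225 -> 180
  -- iteration 8/8 --
  FD 7: (5,5) -> (-2,5) [heading=180, draw]
  RT 45: heading 180 -> 135
]
Final: pos=(-2,5), heading=135, 8 segment(s) drawn

Start position: (-2, 5)
Final position: (-2, 5)
Distance = 0; < 1e-6 -> CLOSED

Answer: yes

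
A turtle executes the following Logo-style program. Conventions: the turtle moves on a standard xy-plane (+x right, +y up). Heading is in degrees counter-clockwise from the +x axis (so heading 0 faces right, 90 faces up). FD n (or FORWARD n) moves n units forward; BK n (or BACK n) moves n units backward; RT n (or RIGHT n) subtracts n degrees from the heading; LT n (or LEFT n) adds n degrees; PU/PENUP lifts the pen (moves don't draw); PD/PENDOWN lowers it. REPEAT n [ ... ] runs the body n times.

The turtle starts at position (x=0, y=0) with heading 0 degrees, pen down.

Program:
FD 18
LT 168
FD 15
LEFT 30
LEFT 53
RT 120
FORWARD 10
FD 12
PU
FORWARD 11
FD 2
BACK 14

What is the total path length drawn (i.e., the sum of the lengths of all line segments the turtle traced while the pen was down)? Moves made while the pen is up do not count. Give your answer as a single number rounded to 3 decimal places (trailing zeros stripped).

Executing turtle program step by step:
Start: pos=(0,0), heading=0, pen down
FD 18: (0,0) -> (18,0) [heading=0, draw]
LT 168: heading 0 -> 168
FD 15: (18,0) -> (3.328,3.119) [heading=168, draw]
LT 30: heading 168 -> 198
LT 53: heading 198 -> 251
RT 120: heading 251 -> 131
FD 10: (3.328,3.119) -> (-3.233,10.666) [heading=131, draw]
FD 12: (-3.233,10.666) -> (-11.106,19.722) [heading=131, draw]
PU: pen up
FD 11: (-11.106,19.722) -> (-18.322,28.024) [heading=131, move]
FD 2: (-18.322,28.024) -> (-19.634,29.534) [heading=131, move]
BK 14: (-19.634,29.534) -> (-10.449,18.968) [heading=131, move]
Final: pos=(-10.449,18.968), heading=131, 4 segment(s) drawn

Segment lengths:
  seg 1: (0,0) -> (18,0), length = 18
  seg 2: (18,0) -> (3.328,3.119), length = 15
  seg 3: (3.328,3.119) -> (-3.233,10.666), length = 10
  seg 4: (-3.233,10.666) -> (-11.106,19.722), length = 12
Total = 55

Answer: 55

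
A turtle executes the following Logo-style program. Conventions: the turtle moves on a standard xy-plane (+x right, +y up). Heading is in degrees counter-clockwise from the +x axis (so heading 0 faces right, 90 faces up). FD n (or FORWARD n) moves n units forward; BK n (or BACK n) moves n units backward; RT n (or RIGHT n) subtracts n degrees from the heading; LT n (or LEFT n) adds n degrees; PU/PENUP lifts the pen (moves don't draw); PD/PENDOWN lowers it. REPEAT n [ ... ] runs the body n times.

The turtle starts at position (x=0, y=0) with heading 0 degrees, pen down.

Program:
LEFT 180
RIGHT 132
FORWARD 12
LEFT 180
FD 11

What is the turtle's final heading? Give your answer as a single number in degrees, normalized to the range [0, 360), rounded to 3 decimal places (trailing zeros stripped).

Executing turtle program step by step:
Start: pos=(0,0), heading=0, pen down
LT 180: heading 0 -> 180
RT 132: heading 180 -> 48
FD 12: (0,0) -> (8.03,8.918) [heading=48, draw]
LT 180: heading 48 -> 228
FD 11: (8.03,8.918) -> (0.669,0.743) [heading=228, draw]
Final: pos=(0.669,0.743), heading=228, 2 segment(s) drawn

Answer: 228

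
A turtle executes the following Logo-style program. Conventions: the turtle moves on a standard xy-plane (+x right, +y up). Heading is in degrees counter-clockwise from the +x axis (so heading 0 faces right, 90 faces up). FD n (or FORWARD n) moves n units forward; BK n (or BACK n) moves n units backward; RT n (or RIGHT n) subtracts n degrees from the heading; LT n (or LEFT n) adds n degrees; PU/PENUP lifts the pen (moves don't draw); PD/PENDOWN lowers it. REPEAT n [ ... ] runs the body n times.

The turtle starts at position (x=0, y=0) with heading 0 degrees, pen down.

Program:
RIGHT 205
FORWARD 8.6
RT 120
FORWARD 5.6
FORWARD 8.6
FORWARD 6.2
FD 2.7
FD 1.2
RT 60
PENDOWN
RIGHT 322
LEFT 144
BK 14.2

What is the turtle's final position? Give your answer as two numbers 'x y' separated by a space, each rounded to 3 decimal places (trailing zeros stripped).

Executing turtle program step by step:
Start: pos=(0,0), heading=0, pen down
RT 205: heading 0 -> 155
FD 8.6: (0,0) -> (-7.794,3.635) [heading=155, draw]
RT 120: heading 155 -> 35
FD 5.6: (-7.794,3.635) -> (-3.207,6.847) [heading=35, draw]
FD 8.6: (-3.207,6.847) -> (3.838,11.779) [heading=35, draw]
FD 6.2: (3.838,11.779) -> (8.916,15.335) [heading=35, draw]
FD 2.7: (8.916,15.335) -> (11.128,16.884) [heading=35, draw]
FD 1.2: (11.128,16.884) -> (12.111,17.572) [heading=35, draw]
RT 60: heading 35 -> 335
PD: pen down
RT 322: heading 335 -> 13
LT 144: heading 13 -> 157
BK 14.2: (12.111,17.572) -> (25.182,12.024) [heading=157, draw]
Final: pos=(25.182,12.024), heading=157, 7 segment(s) drawn

Answer: 25.182 12.024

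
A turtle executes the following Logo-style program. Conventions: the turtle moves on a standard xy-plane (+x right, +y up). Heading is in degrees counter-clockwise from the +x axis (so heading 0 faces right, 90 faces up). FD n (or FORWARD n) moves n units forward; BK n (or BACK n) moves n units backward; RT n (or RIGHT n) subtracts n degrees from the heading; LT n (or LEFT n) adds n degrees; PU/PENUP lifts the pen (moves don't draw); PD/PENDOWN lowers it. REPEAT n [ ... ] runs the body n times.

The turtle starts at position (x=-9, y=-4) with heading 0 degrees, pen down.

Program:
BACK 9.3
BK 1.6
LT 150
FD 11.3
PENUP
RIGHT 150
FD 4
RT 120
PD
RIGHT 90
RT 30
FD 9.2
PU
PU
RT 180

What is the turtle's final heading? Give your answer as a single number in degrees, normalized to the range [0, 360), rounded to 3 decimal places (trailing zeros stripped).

Answer: 300

Derivation:
Executing turtle program step by step:
Start: pos=(-9,-4), heading=0, pen down
BK 9.3: (-9,-4) -> (-18.3,-4) [heading=0, draw]
BK 1.6: (-18.3,-4) -> (-19.9,-4) [heading=0, draw]
LT 150: heading 0 -> 150
FD 11.3: (-19.9,-4) -> (-29.686,1.65) [heading=150, draw]
PU: pen up
RT 150: heading 150 -> 0
FD 4: (-29.686,1.65) -> (-25.686,1.65) [heading=0, move]
RT 120: heading 0 -> 240
PD: pen down
RT 90: heading 240 -> 150
RT 30: heading 150 -> 120
FD 9.2: (-25.686,1.65) -> (-30.286,9.617) [heading=120, draw]
PU: pen up
PU: pen up
RT 180: heading 120 -> 300
Final: pos=(-30.286,9.617), heading=300, 4 segment(s) drawn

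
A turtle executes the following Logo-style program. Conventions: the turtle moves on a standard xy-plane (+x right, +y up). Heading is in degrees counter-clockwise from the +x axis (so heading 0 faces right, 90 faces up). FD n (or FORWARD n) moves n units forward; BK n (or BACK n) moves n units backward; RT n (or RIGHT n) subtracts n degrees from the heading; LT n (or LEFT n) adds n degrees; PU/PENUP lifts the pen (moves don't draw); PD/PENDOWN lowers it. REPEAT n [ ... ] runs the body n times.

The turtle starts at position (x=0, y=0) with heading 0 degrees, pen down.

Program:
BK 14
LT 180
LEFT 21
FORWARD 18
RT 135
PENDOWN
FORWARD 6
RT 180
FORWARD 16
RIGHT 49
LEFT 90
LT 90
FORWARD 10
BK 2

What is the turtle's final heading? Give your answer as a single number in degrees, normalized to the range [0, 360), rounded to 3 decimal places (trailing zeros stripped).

Answer: 17

Derivation:
Executing turtle program step by step:
Start: pos=(0,0), heading=0, pen down
BK 14: (0,0) -> (-14,0) [heading=0, draw]
LT 180: heading 0 -> 180
LT 21: heading 180 -> 201
FD 18: (-14,0) -> (-30.804,-6.451) [heading=201, draw]
RT 135: heading 201 -> 66
PD: pen down
FD 6: (-30.804,-6.451) -> (-28.364,-0.969) [heading=66, draw]
RT 180: heading 66 -> 246
FD 16: (-28.364,-0.969) -> (-34.872,-15.586) [heading=246, draw]
RT 49: heading 246 -> 197
LT 90: heading 197 -> 287
LT 90: heading 287 -> 17
FD 10: (-34.872,-15.586) -> (-25.309,-12.662) [heading=17, draw]
BK 2: (-25.309,-12.662) -> (-27.221,-13.247) [heading=17, draw]
Final: pos=(-27.221,-13.247), heading=17, 6 segment(s) drawn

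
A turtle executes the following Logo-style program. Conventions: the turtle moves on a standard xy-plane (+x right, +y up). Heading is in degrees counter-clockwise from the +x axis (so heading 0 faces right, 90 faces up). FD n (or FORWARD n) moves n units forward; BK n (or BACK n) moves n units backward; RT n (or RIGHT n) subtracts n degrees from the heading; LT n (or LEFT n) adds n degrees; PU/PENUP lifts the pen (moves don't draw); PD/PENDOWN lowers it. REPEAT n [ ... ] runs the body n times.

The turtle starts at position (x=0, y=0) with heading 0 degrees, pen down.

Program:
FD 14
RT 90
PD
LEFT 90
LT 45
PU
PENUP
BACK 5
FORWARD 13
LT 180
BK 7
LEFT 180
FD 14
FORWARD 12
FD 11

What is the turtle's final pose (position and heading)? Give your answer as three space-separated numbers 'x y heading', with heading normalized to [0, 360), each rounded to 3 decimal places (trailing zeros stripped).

Executing turtle program step by step:
Start: pos=(0,0), heading=0, pen down
FD 14: (0,0) -> (14,0) [heading=0, draw]
RT 90: heading 0 -> 270
PD: pen down
LT 90: heading 270 -> 0
LT 45: heading 0 -> 45
PU: pen up
PU: pen up
BK 5: (14,0) -> (10.464,-3.536) [heading=45, move]
FD 13: (10.464,-3.536) -> (19.657,5.657) [heading=45, move]
LT 180: heading 45 -> 225
BK 7: (19.657,5.657) -> (24.607,10.607) [heading=225, move]
LT 180: heading 225 -> 45
FD 14: (24.607,10.607) -> (34.506,20.506) [heading=45, move]
FD 12: (34.506,20.506) -> (42.991,28.991) [heading=45, move]
FD 11: (42.991,28.991) -> (50.77,36.77) [heading=45, move]
Final: pos=(50.77,36.77), heading=45, 1 segment(s) drawn

Answer: 50.77 36.77 45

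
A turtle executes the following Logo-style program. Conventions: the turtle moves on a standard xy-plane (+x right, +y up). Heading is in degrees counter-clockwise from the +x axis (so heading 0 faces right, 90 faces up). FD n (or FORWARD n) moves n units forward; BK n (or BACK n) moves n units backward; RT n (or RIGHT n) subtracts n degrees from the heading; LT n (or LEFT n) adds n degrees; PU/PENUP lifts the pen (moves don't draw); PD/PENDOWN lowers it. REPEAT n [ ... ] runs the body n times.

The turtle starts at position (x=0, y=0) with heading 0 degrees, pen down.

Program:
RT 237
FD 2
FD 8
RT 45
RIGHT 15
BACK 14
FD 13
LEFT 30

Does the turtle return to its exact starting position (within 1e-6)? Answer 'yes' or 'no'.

Answer: no

Derivation:
Executing turtle program step by step:
Start: pos=(0,0), heading=0, pen down
RT 237: heading 0 -> 123
FD 2: (0,0) -> (-1.089,1.677) [heading=123, draw]
FD 8: (-1.089,1.677) -> (-5.446,8.387) [heading=123, draw]
RT 45: heading 123 -> 78
RT 15: heading 78 -> 63
BK 14: (-5.446,8.387) -> (-11.802,-4.087) [heading=63, draw]
FD 13: (-11.802,-4.087) -> (-5.9,7.496) [heading=63, draw]
LT 30: heading 63 -> 93
Final: pos=(-5.9,7.496), heading=93, 4 segment(s) drawn

Start position: (0, 0)
Final position: (-5.9, 7.496)
Distance = 9.539; >= 1e-6 -> NOT closed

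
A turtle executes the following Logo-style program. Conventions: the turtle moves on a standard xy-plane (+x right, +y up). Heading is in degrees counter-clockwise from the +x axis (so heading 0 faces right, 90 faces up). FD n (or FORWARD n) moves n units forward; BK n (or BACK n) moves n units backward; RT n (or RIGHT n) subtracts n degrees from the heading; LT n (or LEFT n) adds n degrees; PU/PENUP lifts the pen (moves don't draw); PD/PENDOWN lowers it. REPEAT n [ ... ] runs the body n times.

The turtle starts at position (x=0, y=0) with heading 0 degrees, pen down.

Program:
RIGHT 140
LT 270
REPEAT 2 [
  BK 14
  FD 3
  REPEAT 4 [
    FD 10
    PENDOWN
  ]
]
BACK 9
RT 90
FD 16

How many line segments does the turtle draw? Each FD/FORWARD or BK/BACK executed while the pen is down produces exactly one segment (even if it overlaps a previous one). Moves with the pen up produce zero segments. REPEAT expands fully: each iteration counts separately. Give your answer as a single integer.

Executing turtle program step by step:
Start: pos=(0,0), heading=0, pen down
RT 140: heading 0 -> 220
LT 270: heading 220 -> 130
REPEAT 2 [
  -- iteration 1/2 --
  BK 14: (0,0) -> (8.999,-10.725) [heading=130, draw]
  FD 3: (8.999,-10.725) -> (7.071,-8.426) [heading=130, draw]
  REPEAT 4 [
    -- iteration 1/4 --
    FD 10: (7.071,-8.426) -> (0.643,-0.766) [heading=130, draw]
    PD: pen down
    -- iteration 2/4 --
    FD 10: (0.643,-0.766) -> (-5.785,6.894) [heading=130, draw]
    PD: pen down
    -- iteration 3/4 --
    FD 10: (-5.785,6.894) -> (-12.213,14.555) [heading=130, draw]
    PD: pen down
    -- iteration 4/4 --
    FD 10: (-12.213,14.555) -> (-18.641,22.215) [heading=130, draw]
    PD: pen down
  ]
  -- iteration 2/2 --
  BK 14: (-18.641,22.215) -> (-9.642,11.491) [heading=130, draw]
  FD 3: (-9.642,11.491) -> (-11.57,13.789) [heading=130, draw]
  REPEAT 4 [
    -- iteration 1/4 --
    FD 10: (-11.57,13.789) -> (-17.998,21.449) [heading=130, draw]
    PD: pen down
    -- iteration 2/4 --
    FD 10: (-17.998,21.449) -> (-24.426,29.11) [heading=130, draw]
    PD: pen down
    -- iteration 3/4 --
    FD 10: (-24.426,29.11) -> (-30.854,36.77) [heading=130, draw]
    PD: pen down
    -- iteration 4/4 --
    FD 10: (-30.854,36.77) -> (-37.282,44.431) [heading=130, draw]
    PD: pen down
  ]
]
BK 9: (-37.282,44.431) -> (-31.497,37.536) [heading=130, draw]
RT 90: heading 130 -> 40
FD 16: (-31.497,37.536) -> (-19.24,47.821) [heading=40, draw]
Final: pos=(-19.24,47.821), heading=40, 14 segment(s) drawn
Segments drawn: 14

Answer: 14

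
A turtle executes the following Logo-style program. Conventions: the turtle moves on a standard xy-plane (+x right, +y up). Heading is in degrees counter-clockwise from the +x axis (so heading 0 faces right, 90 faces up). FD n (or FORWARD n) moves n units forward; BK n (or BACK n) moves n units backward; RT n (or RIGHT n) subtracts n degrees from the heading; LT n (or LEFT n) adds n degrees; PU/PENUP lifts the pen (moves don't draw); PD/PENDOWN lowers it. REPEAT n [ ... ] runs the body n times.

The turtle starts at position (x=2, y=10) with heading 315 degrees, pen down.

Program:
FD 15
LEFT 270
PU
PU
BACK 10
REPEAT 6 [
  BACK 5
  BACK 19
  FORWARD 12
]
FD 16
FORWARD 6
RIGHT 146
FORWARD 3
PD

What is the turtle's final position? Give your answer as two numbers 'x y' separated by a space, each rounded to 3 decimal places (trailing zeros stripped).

Executing turtle program step by step:
Start: pos=(2,10), heading=315, pen down
FD 15: (2,10) -> (12.607,-0.607) [heading=315, draw]
LT 270: heading 315 -> 225
PU: pen up
PU: pen up
BK 10: (12.607,-0.607) -> (19.678,6.464) [heading=225, move]
REPEAT 6 [
  -- iteration 1/6 --
  BK 5: (19.678,6.464) -> (23.213,10) [heading=225, move]
  BK 19: (23.213,10) -> (36.648,23.435) [heading=225, move]
  FD 12: (36.648,23.435) -> (28.163,14.95) [heading=225, move]
  -- iteration 2/6 --
  BK 5: (28.163,14.95) -> (31.698,18.485) [heading=225, move]
  BK 19: (31.698,18.485) -> (45.134,31.92) [heading=225, move]
  FD 12: (45.134,31.92) -> (36.648,23.435) [heading=225, move]
  -- iteration 3/6 --
  BK 5: (36.648,23.435) -> (40.184,26.971) [heading=225, move]
  BK 19: (40.184,26.971) -> (53.619,40.406) [heading=225, move]
  FD 12: (53.619,40.406) -> (45.134,31.92) [heading=225, move]
  -- iteration 4/6 --
  BK 5: (45.134,31.92) -> (48.669,35.456) [heading=225, move]
  BK 19: (48.669,35.456) -> (62.104,48.891) [heading=225, move]
  FD 12: (62.104,48.891) -> (53.619,40.406) [heading=225, move]
  -- iteration 5/6 --
  BK 5: (53.619,40.406) -> (57.154,43.941) [heading=225, move]
  BK 19: (57.154,43.941) -> (70.589,57.376) [heading=225, move]
  FD 12: (70.589,57.376) -> (62.104,48.891) [heading=225, move]
  -- iteration 6/6 --
  BK 5: (62.104,48.891) -> (65.64,52.426) [heading=225, move]
  BK 19: (65.64,52.426) -> (79.075,65.861) [heading=225, move]
  FD 12: (79.075,65.861) -> (70.589,57.376) [heading=225, move]
]
FD 16: (70.589,57.376) -> (59.276,46.062) [heading=225, move]
FD 6: (59.276,46.062) -> (55.033,41.82) [heading=225, move]
RT 146: heading 225 -> 79
FD 3: (55.033,41.82) -> (55.605,44.765) [heading=79, move]
PD: pen down
Final: pos=(55.605,44.765), heading=79, 1 segment(s) drawn

Answer: 55.605 44.765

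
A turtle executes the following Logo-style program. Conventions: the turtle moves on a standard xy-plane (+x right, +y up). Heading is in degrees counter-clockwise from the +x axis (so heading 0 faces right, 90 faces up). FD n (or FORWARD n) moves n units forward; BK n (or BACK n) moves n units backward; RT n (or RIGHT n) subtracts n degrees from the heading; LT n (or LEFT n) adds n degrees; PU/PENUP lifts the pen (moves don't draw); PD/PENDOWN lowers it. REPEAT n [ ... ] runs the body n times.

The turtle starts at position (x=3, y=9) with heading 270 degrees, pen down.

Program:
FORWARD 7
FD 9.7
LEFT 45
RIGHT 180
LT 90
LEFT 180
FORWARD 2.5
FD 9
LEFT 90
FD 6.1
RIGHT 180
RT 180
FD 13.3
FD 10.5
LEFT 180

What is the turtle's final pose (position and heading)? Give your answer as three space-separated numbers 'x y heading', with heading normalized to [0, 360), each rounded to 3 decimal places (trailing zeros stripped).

Answer: -10.011 21.574 315

Derivation:
Executing turtle program step by step:
Start: pos=(3,9), heading=270, pen down
FD 7: (3,9) -> (3,2) [heading=270, draw]
FD 9.7: (3,2) -> (3,-7.7) [heading=270, draw]
LT 45: heading 270 -> 315
RT 180: heading 315 -> 135
LT 90: heading 135 -> 225
LT 180: heading 225 -> 45
FD 2.5: (3,-7.7) -> (4.768,-5.932) [heading=45, draw]
FD 9: (4.768,-5.932) -> (11.132,0.432) [heading=45, draw]
LT 90: heading 45 -> 135
FD 6.1: (11.132,0.432) -> (6.818,4.745) [heading=135, draw]
RT 180: heading 135 -> 315
RT 180: heading 315 -> 135
FD 13.3: (6.818,4.745) -> (-2.586,14.15) [heading=135, draw]
FD 10.5: (-2.586,14.15) -> (-10.011,21.574) [heading=135, draw]
LT 180: heading 135 -> 315
Final: pos=(-10.011,21.574), heading=315, 7 segment(s) drawn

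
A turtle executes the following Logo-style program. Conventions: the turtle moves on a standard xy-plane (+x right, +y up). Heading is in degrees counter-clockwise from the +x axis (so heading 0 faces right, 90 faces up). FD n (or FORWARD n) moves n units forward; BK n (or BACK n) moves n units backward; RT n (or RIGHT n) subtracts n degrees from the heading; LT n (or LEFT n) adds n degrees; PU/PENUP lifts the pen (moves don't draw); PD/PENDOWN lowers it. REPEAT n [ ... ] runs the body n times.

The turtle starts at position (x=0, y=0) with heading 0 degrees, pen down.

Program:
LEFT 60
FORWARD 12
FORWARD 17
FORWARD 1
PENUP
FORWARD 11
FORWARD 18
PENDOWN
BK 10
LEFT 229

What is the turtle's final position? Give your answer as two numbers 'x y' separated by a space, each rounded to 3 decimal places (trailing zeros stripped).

Executing turtle program step by step:
Start: pos=(0,0), heading=0, pen down
LT 60: heading 0 -> 60
FD 12: (0,0) -> (6,10.392) [heading=60, draw]
FD 17: (6,10.392) -> (14.5,25.115) [heading=60, draw]
FD 1: (14.5,25.115) -> (15,25.981) [heading=60, draw]
PU: pen up
FD 11: (15,25.981) -> (20.5,35.507) [heading=60, move]
FD 18: (20.5,35.507) -> (29.5,51.095) [heading=60, move]
PD: pen down
BK 10: (29.5,51.095) -> (24.5,42.435) [heading=60, draw]
LT 229: heading 60 -> 289
Final: pos=(24.5,42.435), heading=289, 4 segment(s) drawn

Answer: 24.5 42.435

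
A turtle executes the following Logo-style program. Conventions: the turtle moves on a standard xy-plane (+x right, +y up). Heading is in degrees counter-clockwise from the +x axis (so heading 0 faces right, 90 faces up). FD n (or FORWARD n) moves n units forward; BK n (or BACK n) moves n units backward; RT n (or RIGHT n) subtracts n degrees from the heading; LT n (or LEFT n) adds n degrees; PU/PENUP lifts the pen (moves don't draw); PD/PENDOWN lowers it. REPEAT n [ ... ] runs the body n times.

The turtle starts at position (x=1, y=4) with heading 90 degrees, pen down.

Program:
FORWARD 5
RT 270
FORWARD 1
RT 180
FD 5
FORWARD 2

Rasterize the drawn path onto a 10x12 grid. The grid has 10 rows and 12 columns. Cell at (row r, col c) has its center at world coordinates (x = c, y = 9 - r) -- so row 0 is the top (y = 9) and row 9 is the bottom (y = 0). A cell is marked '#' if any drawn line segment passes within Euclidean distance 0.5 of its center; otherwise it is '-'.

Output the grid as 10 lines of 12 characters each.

Segment 0: (1,4) -> (1,9)
Segment 1: (1,9) -> (0,9)
Segment 2: (0,9) -> (5,9)
Segment 3: (5,9) -> (7,9)

Answer: ########----
-#----------
-#----------
-#----------
-#----------
-#----------
------------
------------
------------
------------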